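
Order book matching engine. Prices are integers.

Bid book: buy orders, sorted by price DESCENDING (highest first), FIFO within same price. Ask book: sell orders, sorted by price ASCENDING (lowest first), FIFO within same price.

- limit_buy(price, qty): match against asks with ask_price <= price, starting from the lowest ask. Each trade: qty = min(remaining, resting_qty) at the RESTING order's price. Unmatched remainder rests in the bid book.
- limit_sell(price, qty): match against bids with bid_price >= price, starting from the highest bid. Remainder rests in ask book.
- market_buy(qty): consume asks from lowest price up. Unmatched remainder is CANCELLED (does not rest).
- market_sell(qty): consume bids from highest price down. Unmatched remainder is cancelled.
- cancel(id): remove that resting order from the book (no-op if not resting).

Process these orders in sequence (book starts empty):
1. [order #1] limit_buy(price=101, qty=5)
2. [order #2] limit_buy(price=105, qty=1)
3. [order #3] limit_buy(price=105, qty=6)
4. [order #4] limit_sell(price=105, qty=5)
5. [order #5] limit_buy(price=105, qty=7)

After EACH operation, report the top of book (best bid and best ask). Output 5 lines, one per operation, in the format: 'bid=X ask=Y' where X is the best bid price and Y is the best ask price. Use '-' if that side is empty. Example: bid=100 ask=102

After op 1 [order #1] limit_buy(price=101, qty=5): fills=none; bids=[#1:5@101] asks=[-]
After op 2 [order #2] limit_buy(price=105, qty=1): fills=none; bids=[#2:1@105 #1:5@101] asks=[-]
After op 3 [order #3] limit_buy(price=105, qty=6): fills=none; bids=[#2:1@105 #3:6@105 #1:5@101] asks=[-]
After op 4 [order #4] limit_sell(price=105, qty=5): fills=#2x#4:1@105 #3x#4:4@105; bids=[#3:2@105 #1:5@101] asks=[-]
After op 5 [order #5] limit_buy(price=105, qty=7): fills=none; bids=[#3:2@105 #5:7@105 #1:5@101] asks=[-]

Answer: bid=101 ask=-
bid=105 ask=-
bid=105 ask=-
bid=105 ask=-
bid=105 ask=-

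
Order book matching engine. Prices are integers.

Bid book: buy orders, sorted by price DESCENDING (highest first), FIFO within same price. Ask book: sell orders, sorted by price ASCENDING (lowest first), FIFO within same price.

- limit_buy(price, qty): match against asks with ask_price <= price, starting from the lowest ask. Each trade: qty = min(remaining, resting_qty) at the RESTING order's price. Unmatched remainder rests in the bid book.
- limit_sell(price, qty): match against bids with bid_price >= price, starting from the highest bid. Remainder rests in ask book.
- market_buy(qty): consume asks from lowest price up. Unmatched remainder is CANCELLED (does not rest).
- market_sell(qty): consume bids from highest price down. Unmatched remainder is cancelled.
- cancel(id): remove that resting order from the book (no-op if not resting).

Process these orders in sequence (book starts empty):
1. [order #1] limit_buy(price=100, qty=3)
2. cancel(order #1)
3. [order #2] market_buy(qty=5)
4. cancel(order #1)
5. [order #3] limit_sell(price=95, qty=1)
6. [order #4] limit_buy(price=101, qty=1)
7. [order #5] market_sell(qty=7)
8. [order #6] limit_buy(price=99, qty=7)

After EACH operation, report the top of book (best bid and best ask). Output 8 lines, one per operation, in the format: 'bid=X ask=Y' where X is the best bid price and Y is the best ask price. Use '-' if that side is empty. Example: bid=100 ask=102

Answer: bid=100 ask=-
bid=- ask=-
bid=- ask=-
bid=- ask=-
bid=- ask=95
bid=- ask=-
bid=- ask=-
bid=99 ask=-

Derivation:
After op 1 [order #1] limit_buy(price=100, qty=3): fills=none; bids=[#1:3@100] asks=[-]
After op 2 cancel(order #1): fills=none; bids=[-] asks=[-]
After op 3 [order #2] market_buy(qty=5): fills=none; bids=[-] asks=[-]
After op 4 cancel(order #1): fills=none; bids=[-] asks=[-]
After op 5 [order #3] limit_sell(price=95, qty=1): fills=none; bids=[-] asks=[#3:1@95]
After op 6 [order #4] limit_buy(price=101, qty=1): fills=#4x#3:1@95; bids=[-] asks=[-]
After op 7 [order #5] market_sell(qty=7): fills=none; bids=[-] asks=[-]
After op 8 [order #6] limit_buy(price=99, qty=7): fills=none; bids=[#6:7@99] asks=[-]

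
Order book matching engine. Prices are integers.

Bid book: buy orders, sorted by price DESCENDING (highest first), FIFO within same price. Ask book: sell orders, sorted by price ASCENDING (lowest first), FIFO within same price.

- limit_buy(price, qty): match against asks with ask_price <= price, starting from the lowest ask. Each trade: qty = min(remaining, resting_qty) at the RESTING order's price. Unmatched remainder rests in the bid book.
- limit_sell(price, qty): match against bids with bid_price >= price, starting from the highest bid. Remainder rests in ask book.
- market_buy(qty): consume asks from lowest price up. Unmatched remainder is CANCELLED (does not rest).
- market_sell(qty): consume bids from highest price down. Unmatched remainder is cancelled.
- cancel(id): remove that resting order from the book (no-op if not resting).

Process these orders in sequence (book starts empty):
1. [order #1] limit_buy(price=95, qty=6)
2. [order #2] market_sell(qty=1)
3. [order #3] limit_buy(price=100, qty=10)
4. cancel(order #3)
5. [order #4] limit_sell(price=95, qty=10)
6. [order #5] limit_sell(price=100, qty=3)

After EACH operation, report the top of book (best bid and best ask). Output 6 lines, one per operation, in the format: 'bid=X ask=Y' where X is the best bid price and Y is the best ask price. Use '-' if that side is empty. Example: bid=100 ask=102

Answer: bid=95 ask=-
bid=95 ask=-
bid=100 ask=-
bid=95 ask=-
bid=- ask=95
bid=- ask=95

Derivation:
After op 1 [order #1] limit_buy(price=95, qty=6): fills=none; bids=[#1:6@95] asks=[-]
After op 2 [order #2] market_sell(qty=1): fills=#1x#2:1@95; bids=[#1:5@95] asks=[-]
After op 3 [order #3] limit_buy(price=100, qty=10): fills=none; bids=[#3:10@100 #1:5@95] asks=[-]
After op 4 cancel(order #3): fills=none; bids=[#1:5@95] asks=[-]
After op 5 [order #4] limit_sell(price=95, qty=10): fills=#1x#4:5@95; bids=[-] asks=[#4:5@95]
After op 6 [order #5] limit_sell(price=100, qty=3): fills=none; bids=[-] asks=[#4:5@95 #5:3@100]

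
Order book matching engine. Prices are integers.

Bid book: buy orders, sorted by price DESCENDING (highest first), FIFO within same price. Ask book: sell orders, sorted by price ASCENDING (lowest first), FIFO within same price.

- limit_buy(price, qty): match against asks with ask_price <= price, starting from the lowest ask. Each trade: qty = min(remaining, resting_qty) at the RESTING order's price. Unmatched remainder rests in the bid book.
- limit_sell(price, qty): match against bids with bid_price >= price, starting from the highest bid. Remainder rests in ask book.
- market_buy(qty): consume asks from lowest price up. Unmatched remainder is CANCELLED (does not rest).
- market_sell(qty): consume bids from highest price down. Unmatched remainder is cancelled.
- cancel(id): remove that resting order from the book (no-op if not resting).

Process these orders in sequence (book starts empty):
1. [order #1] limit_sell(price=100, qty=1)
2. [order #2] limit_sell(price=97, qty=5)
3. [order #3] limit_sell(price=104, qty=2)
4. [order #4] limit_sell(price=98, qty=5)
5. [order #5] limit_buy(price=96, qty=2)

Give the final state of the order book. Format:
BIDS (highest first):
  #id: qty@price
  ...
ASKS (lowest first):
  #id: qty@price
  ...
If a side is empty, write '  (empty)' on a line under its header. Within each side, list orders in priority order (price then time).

Answer: BIDS (highest first):
  #5: 2@96
ASKS (lowest first):
  #2: 5@97
  #4: 5@98
  #1: 1@100
  #3: 2@104

Derivation:
After op 1 [order #1] limit_sell(price=100, qty=1): fills=none; bids=[-] asks=[#1:1@100]
After op 2 [order #2] limit_sell(price=97, qty=5): fills=none; bids=[-] asks=[#2:5@97 #1:1@100]
After op 3 [order #3] limit_sell(price=104, qty=2): fills=none; bids=[-] asks=[#2:5@97 #1:1@100 #3:2@104]
After op 4 [order #4] limit_sell(price=98, qty=5): fills=none; bids=[-] asks=[#2:5@97 #4:5@98 #1:1@100 #3:2@104]
After op 5 [order #5] limit_buy(price=96, qty=2): fills=none; bids=[#5:2@96] asks=[#2:5@97 #4:5@98 #1:1@100 #3:2@104]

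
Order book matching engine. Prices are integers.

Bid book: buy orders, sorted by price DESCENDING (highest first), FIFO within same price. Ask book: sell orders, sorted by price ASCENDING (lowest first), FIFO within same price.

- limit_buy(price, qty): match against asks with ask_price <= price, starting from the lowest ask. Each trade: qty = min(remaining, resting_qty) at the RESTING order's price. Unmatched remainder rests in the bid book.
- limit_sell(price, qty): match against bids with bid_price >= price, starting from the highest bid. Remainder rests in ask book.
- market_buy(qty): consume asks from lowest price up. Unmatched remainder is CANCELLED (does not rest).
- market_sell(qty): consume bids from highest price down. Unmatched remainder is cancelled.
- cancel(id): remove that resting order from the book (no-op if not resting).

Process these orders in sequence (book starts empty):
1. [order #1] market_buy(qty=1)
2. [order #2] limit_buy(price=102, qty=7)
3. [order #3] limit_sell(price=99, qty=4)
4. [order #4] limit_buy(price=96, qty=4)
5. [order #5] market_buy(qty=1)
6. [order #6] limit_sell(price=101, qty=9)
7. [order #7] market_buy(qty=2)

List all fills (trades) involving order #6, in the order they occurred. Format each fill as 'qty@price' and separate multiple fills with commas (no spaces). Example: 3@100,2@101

After op 1 [order #1] market_buy(qty=1): fills=none; bids=[-] asks=[-]
After op 2 [order #2] limit_buy(price=102, qty=7): fills=none; bids=[#2:7@102] asks=[-]
After op 3 [order #3] limit_sell(price=99, qty=4): fills=#2x#3:4@102; bids=[#2:3@102] asks=[-]
After op 4 [order #4] limit_buy(price=96, qty=4): fills=none; bids=[#2:3@102 #4:4@96] asks=[-]
After op 5 [order #5] market_buy(qty=1): fills=none; bids=[#2:3@102 #4:4@96] asks=[-]
After op 6 [order #6] limit_sell(price=101, qty=9): fills=#2x#6:3@102; bids=[#4:4@96] asks=[#6:6@101]
After op 7 [order #7] market_buy(qty=2): fills=#7x#6:2@101; bids=[#4:4@96] asks=[#6:4@101]

Answer: 3@102,2@101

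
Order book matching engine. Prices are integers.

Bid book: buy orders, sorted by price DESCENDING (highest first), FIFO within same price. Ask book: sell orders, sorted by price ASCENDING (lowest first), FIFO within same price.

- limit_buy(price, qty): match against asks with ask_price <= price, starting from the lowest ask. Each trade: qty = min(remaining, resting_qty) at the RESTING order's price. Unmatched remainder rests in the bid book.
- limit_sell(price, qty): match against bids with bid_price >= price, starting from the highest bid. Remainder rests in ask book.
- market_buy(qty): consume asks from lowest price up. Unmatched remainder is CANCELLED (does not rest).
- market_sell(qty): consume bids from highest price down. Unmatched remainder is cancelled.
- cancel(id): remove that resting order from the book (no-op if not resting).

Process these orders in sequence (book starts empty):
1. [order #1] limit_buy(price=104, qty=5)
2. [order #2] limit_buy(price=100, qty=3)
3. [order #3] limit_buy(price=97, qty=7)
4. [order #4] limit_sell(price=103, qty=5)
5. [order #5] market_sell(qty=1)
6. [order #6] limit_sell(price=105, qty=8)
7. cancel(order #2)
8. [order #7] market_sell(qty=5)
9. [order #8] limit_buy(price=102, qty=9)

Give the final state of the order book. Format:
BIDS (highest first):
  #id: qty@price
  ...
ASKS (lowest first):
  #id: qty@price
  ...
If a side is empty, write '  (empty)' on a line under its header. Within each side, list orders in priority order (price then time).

After op 1 [order #1] limit_buy(price=104, qty=5): fills=none; bids=[#1:5@104] asks=[-]
After op 2 [order #2] limit_buy(price=100, qty=3): fills=none; bids=[#1:5@104 #2:3@100] asks=[-]
After op 3 [order #3] limit_buy(price=97, qty=7): fills=none; bids=[#1:5@104 #2:3@100 #3:7@97] asks=[-]
After op 4 [order #4] limit_sell(price=103, qty=5): fills=#1x#4:5@104; bids=[#2:3@100 #3:7@97] asks=[-]
After op 5 [order #5] market_sell(qty=1): fills=#2x#5:1@100; bids=[#2:2@100 #3:7@97] asks=[-]
After op 6 [order #6] limit_sell(price=105, qty=8): fills=none; bids=[#2:2@100 #3:7@97] asks=[#6:8@105]
After op 7 cancel(order #2): fills=none; bids=[#3:7@97] asks=[#6:8@105]
After op 8 [order #7] market_sell(qty=5): fills=#3x#7:5@97; bids=[#3:2@97] asks=[#6:8@105]
After op 9 [order #8] limit_buy(price=102, qty=9): fills=none; bids=[#8:9@102 #3:2@97] asks=[#6:8@105]

Answer: BIDS (highest first):
  #8: 9@102
  #3: 2@97
ASKS (lowest first):
  #6: 8@105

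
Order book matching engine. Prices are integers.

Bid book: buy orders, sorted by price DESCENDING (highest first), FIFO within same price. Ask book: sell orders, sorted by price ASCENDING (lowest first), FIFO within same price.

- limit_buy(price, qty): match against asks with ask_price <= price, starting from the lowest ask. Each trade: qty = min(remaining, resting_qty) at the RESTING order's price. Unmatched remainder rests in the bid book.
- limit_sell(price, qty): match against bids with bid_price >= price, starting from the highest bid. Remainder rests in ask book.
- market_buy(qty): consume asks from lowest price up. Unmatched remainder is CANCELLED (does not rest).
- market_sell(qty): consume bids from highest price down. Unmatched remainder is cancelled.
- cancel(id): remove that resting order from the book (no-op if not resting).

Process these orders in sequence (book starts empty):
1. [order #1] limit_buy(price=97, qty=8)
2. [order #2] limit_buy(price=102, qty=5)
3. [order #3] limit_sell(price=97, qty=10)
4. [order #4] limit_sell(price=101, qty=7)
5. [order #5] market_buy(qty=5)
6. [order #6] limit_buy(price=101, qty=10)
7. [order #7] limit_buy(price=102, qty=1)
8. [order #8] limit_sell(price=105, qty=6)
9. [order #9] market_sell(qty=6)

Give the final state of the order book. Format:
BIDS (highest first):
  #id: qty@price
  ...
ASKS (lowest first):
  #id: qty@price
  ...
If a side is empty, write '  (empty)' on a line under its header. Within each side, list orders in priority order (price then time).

After op 1 [order #1] limit_buy(price=97, qty=8): fills=none; bids=[#1:8@97] asks=[-]
After op 2 [order #2] limit_buy(price=102, qty=5): fills=none; bids=[#2:5@102 #1:8@97] asks=[-]
After op 3 [order #3] limit_sell(price=97, qty=10): fills=#2x#3:5@102 #1x#3:5@97; bids=[#1:3@97] asks=[-]
After op 4 [order #4] limit_sell(price=101, qty=7): fills=none; bids=[#1:3@97] asks=[#4:7@101]
After op 5 [order #5] market_buy(qty=5): fills=#5x#4:5@101; bids=[#1:3@97] asks=[#4:2@101]
After op 6 [order #6] limit_buy(price=101, qty=10): fills=#6x#4:2@101; bids=[#6:8@101 #1:3@97] asks=[-]
After op 7 [order #7] limit_buy(price=102, qty=1): fills=none; bids=[#7:1@102 #6:8@101 #1:3@97] asks=[-]
After op 8 [order #8] limit_sell(price=105, qty=6): fills=none; bids=[#7:1@102 #6:8@101 #1:3@97] asks=[#8:6@105]
After op 9 [order #9] market_sell(qty=6): fills=#7x#9:1@102 #6x#9:5@101; bids=[#6:3@101 #1:3@97] asks=[#8:6@105]

Answer: BIDS (highest first):
  #6: 3@101
  #1: 3@97
ASKS (lowest first):
  #8: 6@105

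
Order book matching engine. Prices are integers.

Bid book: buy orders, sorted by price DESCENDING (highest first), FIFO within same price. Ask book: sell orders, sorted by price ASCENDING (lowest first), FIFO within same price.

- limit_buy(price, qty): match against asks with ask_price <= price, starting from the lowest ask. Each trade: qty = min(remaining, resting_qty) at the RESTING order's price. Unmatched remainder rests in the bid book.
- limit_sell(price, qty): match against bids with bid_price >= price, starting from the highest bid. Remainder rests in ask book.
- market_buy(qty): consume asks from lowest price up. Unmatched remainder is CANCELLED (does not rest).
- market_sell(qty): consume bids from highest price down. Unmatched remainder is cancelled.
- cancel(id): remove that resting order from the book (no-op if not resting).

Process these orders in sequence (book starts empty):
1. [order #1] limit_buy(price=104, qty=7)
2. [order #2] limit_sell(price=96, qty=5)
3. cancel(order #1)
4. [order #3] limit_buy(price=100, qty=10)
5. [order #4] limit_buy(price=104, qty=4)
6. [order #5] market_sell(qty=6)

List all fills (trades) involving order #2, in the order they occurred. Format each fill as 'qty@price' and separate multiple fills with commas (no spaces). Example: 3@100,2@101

Answer: 5@104

Derivation:
After op 1 [order #1] limit_buy(price=104, qty=7): fills=none; bids=[#1:7@104] asks=[-]
After op 2 [order #2] limit_sell(price=96, qty=5): fills=#1x#2:5@104; bids=[#1:2@104] asks=[-]
After op 3 cancel(order #1): fills=none; bids=[-] asks=[-]
After op 4 [order #3] limit_buy(price=100, qty=10): fills=none; bids=[#3:10@100] asks=[-]
After op 5 [order #4] limit_buy(price=104, qty=4): fills=none; bids=[#4:4@104 #3:10@100] asks=[-]
After op 6 [order #5] market_sell(qty=6): fills=#4x#5:4@104 #3x#5:2@100; bids=[#3:8@100] asks=[-]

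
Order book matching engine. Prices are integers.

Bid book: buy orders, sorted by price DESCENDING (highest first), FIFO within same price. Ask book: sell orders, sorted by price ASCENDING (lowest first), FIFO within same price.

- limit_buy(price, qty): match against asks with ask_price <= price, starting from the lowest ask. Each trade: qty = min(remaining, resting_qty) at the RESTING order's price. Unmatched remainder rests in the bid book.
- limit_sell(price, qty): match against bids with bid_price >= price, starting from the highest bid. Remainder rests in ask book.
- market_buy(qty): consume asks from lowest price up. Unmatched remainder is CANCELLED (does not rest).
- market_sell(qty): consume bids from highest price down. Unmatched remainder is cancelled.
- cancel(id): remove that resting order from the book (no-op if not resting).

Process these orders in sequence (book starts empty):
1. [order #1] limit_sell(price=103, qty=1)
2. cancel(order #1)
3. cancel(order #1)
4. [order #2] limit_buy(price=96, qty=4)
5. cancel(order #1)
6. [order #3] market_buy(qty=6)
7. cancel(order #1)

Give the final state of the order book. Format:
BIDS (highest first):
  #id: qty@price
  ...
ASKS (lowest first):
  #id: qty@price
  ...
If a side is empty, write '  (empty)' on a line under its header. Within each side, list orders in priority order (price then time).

Answer: BIDS (highest first):
  #2: 4@96
ASKS (lowest first):
  (empty)

Derivation:
After op 1 [order #1] limit_sell(price=103, qty=1): fills=none; bids=[-] asks=[#1:1@103]
After op 2 cancel(order #1): fills=none; bids=[-] asks=[-]
After op 3 cancel(order #1): fills=none; bids=[-] asks=[-]
After op 4 [order #2] limit_buy(price=96, qty=4): fills=none; bids=[#2:4@96] asks=[-]
After op 5 cancel(order #1): fills=none; bids=[#2:4@96] asks=[-]
After op 6 [order #3] market_buy(qty=6): fills=none; bids=[#2:4@96] asks=[-]
After op 7 cancel(order #1): fills=none; bids=[#2:4@96] asks=[-]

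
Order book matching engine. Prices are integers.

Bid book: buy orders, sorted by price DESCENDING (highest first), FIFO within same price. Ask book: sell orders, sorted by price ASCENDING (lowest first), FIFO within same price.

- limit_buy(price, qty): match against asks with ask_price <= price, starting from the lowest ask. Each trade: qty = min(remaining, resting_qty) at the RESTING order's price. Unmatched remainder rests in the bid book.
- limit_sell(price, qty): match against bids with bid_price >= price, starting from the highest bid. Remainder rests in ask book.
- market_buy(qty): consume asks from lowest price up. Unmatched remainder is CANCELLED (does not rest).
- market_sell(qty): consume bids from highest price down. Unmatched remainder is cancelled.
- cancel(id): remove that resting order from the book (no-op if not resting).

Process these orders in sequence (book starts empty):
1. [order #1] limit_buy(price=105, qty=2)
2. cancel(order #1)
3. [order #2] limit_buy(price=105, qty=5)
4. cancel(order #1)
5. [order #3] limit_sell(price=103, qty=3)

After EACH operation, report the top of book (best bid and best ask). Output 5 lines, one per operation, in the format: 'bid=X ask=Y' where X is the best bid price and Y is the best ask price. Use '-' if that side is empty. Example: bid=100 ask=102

Answer: bid=105 ask=-
bid=- ask=-
bid=105 ask=-
bid=105 ask=-
bid=105 ask=-

Derivation:
After op 1 [order #1] limit_buy(price=105, qty=2): fills=none; bids=[#1:2@105] asks=[-]
After op 2 cancel(order #1): fills=none; bids=[-] asks=[-]
After op 3 [order #2] limit_buy(price=105, qty=5): fills=none; bids=[#2:5@105] asks=[-]
After op 4 cancel(order #1): fills=none; bids=[#2:5@105] asks=[-]
After op 5 [order #3] limit_sell(price=103, qty=3): fills=#2x#3:3@105; bids=[#2:2@105] asks=[-]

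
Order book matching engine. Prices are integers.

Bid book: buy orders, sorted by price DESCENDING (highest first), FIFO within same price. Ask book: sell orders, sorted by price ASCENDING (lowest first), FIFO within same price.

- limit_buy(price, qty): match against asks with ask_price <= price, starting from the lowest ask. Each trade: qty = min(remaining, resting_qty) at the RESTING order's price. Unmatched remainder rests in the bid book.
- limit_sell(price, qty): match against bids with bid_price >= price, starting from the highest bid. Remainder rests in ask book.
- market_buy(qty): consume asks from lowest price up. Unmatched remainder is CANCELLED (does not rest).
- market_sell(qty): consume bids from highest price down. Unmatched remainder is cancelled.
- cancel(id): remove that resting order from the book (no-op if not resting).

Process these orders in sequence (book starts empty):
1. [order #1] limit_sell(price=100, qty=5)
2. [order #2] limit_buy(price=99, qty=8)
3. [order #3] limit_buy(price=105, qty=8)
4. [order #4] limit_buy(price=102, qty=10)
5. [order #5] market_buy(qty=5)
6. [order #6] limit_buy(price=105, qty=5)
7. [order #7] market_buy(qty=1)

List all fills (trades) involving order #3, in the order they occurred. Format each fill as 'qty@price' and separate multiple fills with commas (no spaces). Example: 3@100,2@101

Answer: 5@100

Derivation:
After op 1 [order #1] limit_sell(price=100, qty=5): fills=none; bids=[-] asks=[#1:5@100]
After op 2 [order #2] limit_buy(price=99, qty=8): fills=none; bids=[#2:8@99] asks=[#1:5@100]
After op 3 [order #3] limit_buy(price=105, qty=8): fills=#3x#1:5@100; bids=[#3:3@105 #2:8@99] asks=[-]
After op 4 [order #4] limit_buy(price=102, qty=10): fills=none; bids=[#3:3@105 #4:10@102 #2:8@99] asks=[-]
After op 5 [order #5] market_buy(qty=5): fills=none; bids=[#3:3@105 #4:10@102 #2:8@99] asks=[-]
After op 6 [order #6] limit_buy(price=105, qty=5): fills=none; bids=[#3:3@105 #6:5@105 #4:10@102 #2:8@99] asks=[-]
After op 7 [order #7] market_buy(qty=1): fills=none; bids=[#3:3@105 #6:5@105 #4:10@102 #2:8@99] asks=[-]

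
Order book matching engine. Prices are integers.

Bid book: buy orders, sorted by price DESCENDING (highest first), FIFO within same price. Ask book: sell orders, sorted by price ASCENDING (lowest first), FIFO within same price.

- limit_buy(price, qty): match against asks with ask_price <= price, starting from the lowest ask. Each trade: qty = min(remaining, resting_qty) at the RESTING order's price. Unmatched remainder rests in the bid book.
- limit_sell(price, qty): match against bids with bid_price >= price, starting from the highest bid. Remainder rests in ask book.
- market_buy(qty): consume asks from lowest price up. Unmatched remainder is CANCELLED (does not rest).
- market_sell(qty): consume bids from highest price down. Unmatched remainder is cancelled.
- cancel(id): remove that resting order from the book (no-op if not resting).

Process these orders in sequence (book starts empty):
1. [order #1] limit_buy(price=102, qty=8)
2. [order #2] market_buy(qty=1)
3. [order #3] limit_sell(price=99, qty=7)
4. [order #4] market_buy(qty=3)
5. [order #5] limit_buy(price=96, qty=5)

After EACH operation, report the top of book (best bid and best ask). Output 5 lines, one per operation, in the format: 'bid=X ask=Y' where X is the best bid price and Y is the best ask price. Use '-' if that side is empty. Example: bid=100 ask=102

Answer: bid=102 ask=-
bid=102 ask=-
bid=102 ask=-
bid=102 ask=-
bid=102 ask=-

Derivation:
After op 1 [order #1] limit_buy(price=102, qty=8): fills=none; bids=[#1:8@102] asks=[-]
After op 2 [order #2] market_buy(qty=1): fills=none; bids=[#1:8@102] asks=[-]
After op 3 [order #3] limit_sell(price=99, qty=7): fills=#1x#3:7@102; bids=[#1:1@102] asks=[-]
After op 4 [order #4] market_buy(qty=3): fills=none; bids=[#1:1@102] asks=[-]
After op 5 [order #5] limit_buy(price=96, qty=5): fills=none; bids=[#1:1@102 #5:5@96] asks=[-]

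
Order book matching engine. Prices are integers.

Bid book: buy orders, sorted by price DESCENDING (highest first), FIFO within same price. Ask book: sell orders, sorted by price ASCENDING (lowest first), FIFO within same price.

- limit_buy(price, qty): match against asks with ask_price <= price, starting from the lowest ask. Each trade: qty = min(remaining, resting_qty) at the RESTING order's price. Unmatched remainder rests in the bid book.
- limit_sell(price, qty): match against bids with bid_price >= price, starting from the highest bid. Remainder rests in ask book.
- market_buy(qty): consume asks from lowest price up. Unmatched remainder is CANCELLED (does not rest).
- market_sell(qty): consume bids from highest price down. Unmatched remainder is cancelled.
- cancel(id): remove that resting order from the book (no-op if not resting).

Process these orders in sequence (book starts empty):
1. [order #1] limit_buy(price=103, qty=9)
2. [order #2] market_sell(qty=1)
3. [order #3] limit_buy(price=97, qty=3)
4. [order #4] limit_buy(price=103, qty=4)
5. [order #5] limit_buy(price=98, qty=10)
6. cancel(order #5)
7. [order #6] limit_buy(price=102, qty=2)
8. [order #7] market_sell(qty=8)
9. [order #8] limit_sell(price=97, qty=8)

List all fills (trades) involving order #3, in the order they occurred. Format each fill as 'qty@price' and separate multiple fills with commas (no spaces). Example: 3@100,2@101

After op 1 [order #1] limit_buy(price=103, qty=9): fills=none; bids=[#1:9@103] asks=[-]
After op 2 [order #2] market_sell(qty=1): fills=#1x#2:1@103; bids=[#1:8@103] asks=[-]
After op 3 [order #3] limit_buy(price=97, qty=3): fills=none; bids=[#1:8@103 #3:3@97] asks=[-]
After op 4 [order #4] limit_buy(price=103, qty=4): fills=none; bids=[#1:8@103 #4:4@103 #3:3@97] asks=[-]
After op 5 [order #5] limit_buy(price=98, qty=10): fills=none; bids=[#1:8@103 #4:4@103 #5:10@98 #3:3@97] asks=[-]
After op 6 cancel(order #5): fills=none; bids=[#1:8@103 #4:4@103 #3:3@97] asks=[-]
After op 7 [order #6] limit_buy(price=102, qty=2): fills=none; bids=[#1:8@103 #4:4@103 #6:2@102 #3:3@97] asks=[-]
After op 8 [order #7] market_sell(qty=8): fills=#1x#7:8@103; bids=[#4:4@103 #6:2@102 #3:3@97] asks=[-]
After op 9 [order #8] limit_sell(price=97, qty=8): fills=#4x#8:4@103 #6x#8:2@102 #3x#8:2@97; bids=[#3:1@97] asks=[-]

Answer: 2@97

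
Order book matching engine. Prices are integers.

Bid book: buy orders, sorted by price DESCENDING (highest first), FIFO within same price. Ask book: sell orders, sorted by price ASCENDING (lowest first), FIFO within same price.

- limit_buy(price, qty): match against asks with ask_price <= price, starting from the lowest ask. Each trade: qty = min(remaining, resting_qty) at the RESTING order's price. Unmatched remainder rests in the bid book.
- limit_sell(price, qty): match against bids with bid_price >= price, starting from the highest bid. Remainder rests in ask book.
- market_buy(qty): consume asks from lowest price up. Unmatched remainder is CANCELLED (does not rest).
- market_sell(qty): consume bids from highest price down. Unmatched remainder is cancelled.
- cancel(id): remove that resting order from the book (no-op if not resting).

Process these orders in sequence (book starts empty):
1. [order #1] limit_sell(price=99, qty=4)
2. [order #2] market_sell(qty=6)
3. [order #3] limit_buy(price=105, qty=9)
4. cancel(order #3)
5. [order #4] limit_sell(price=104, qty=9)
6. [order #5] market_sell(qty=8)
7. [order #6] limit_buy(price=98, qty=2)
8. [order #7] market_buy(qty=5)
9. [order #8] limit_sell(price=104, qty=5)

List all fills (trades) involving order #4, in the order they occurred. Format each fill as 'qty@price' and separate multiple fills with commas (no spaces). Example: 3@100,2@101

After op 1 [order #1] limit_sell(price=99, qty=4): fills=none; bids=[-] asks=[#1:4@99]
After op 2 [order #2] market_sell(qty=6): fills=none; bids=[-] asks=[#1:4@99]
After op 3 [order #3] limit_buy(price=105, qty=9): fills=#3x#1:4@99; bids=[#3:5@105] asks=[-]
After op 4 cancel(order #3): fills=none; bids=[-] asks=[-]
After op 5 [order #4] limit_sell(price=104, qty=9): fills=none; bids=[-] asks=[#4:9@104]
After op 6 [order #5] market_sell(qty=8): fills=none; bids=[-] asks=[#4:9@104]
After op 7 [order #6] limit_buy(price=98, qty=2): fills=none; bids=[#6:2@98] asks=[#4:9@104]
After op 8 [order #7] market_buy(qty=5): fills=#7x#4:5@104; bids=[#6:2@98] asks=[#4:4@104]
After op 9 [order #8] limit_sell(price=104, qty=5): fills=none; bids=[#6:2@98] asks=[#4:4@104 #8:5@104]

Answer: 5@104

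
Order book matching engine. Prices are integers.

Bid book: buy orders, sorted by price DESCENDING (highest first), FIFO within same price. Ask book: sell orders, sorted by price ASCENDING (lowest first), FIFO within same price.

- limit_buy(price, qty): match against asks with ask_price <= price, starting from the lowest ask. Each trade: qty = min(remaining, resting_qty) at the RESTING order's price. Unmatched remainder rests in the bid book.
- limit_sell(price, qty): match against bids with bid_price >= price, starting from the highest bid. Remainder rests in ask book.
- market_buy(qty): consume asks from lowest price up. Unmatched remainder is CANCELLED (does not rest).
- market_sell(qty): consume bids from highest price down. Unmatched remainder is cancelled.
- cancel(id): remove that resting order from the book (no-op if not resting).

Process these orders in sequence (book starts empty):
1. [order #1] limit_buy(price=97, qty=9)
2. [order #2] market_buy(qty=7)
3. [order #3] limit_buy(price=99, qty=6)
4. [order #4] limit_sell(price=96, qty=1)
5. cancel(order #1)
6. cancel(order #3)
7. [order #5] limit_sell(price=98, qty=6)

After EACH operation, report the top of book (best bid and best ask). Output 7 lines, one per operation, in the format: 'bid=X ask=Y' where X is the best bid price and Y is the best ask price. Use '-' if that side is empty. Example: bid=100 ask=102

After op 1 [order #1] limit_buy(price=97, qty=9): fills=none; bids=[#1:9@97] asks=[-]
After op 2 [order #2] market_buy(qty=7): fills=none; bids=[#1:9@97] asks=[-]
After op 3 [order #3] limit_buy(price=99, qty=6): fills=none; bids=[#3:6@99 #1:9@97] asks=[-]
After op 4 [order #4] limit_sell(price=96, qty=1): fills=#3x#4:1@99; bids=[#3:5@99 #1:9@97] asks=[-]
After op 5 cancel(order #1): fills=none; bids=[#3:5@99] asks=[-]
After op 6 cancel(order #3): fills=none; bids=[-] asks=[-]
After op 7 [order #5] limit_sell(price=98, qty=6): fills=none; bids=[-] asks=[#5:6@98]

Answer: bid=97 ask=-
bid=97 ask=-
bid=99 ask=-
bid=99 ask=-
bid=99 ask=-
bid=- ask=-
bid=- ask=98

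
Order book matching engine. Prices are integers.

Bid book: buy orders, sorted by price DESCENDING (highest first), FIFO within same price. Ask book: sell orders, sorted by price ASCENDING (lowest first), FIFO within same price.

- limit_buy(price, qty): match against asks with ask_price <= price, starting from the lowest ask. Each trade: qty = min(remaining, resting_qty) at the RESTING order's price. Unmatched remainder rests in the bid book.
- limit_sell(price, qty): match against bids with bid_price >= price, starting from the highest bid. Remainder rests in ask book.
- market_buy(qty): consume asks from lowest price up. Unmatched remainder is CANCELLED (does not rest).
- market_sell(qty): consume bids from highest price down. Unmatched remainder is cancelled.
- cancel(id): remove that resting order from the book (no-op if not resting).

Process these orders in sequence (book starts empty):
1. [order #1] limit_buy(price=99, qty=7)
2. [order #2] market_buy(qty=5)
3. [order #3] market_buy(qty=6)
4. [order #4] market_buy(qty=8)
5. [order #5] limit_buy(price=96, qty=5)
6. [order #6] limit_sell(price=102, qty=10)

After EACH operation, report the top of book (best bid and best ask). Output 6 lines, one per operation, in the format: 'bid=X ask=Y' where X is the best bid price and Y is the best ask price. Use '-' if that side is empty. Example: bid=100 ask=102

After op 1 [order #1] limit_buy(price=99, qty=7): fills=none; bids=[#1:7@99] asks=[-]
After op 2 [order #2] market_buy(qty=5): fills=none; bids=[#1:7@99] asks=[-]
After op 3 [order #3] market_buy(qty=6): fills=none; bids=[#1:7@99] asks=[-]
After op 4 [order #4] market_buy(qty=8): fills=none; bids=[#1:7@99] asks=[-]
After op 5 [order #5] limit_buy(price=96, qty=5): fills=none; bids=[#1:7@99 #5:5@96] asks=[-]
After op 6 [order #6] limit_sell(price=102, qty=10): fills=none; bids=[#1:7@99 #5:5@96] asks=[#6:10@102]

Answer: bid=99 ask=-
bid=99 ask=-
bid=99 ask=-
bid=99 ask=-
bid=99 ask=-
bid=99 ask=102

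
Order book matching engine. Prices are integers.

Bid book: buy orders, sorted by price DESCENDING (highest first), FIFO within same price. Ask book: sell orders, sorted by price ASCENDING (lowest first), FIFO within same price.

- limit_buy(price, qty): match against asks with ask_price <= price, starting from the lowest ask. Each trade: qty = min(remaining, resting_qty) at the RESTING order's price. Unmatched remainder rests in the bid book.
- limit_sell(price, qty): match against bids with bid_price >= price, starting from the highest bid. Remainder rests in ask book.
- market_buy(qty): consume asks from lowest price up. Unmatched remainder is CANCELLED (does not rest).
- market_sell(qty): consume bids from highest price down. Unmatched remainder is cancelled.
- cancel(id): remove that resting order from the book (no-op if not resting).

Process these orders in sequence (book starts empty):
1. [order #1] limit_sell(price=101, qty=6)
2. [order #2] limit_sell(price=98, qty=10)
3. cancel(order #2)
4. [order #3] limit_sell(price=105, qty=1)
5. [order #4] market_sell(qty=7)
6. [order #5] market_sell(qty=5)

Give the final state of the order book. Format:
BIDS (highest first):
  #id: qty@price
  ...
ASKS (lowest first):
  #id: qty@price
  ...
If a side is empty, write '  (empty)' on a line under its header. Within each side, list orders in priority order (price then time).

After op 1 [order #1] limit_sell(price=101, qty=6): fills=none; bids=[-] asks=[#1:6@101]
After op 2 [order #2] limit_sell(price=98, qty=10): fills=none; bids=[-] asks=[#2:10@98 #1:6@101]
After op 3 cancel(order #2): fills=none; bids=[-] asks=[#1:6@101]
After op 4 [order #3] limit_sell(price=105, qty=1): fills=none; bids=[-] asks=[#1:6@101 #3:1@105]
After op 5 [order #4] market_sell(qty=7): fills=none; bids=[-] asks=[#1:6@101 #3:1@105]
After op 6 [order #5] market_sell(qty=5): fills=none; bids=[-] asks=[#1:6@101 #3:1@105]

Answer: BIDS (highest first):
  (empty)
ASKS (lowest first):
  #1: 6@101
  #3: 1@105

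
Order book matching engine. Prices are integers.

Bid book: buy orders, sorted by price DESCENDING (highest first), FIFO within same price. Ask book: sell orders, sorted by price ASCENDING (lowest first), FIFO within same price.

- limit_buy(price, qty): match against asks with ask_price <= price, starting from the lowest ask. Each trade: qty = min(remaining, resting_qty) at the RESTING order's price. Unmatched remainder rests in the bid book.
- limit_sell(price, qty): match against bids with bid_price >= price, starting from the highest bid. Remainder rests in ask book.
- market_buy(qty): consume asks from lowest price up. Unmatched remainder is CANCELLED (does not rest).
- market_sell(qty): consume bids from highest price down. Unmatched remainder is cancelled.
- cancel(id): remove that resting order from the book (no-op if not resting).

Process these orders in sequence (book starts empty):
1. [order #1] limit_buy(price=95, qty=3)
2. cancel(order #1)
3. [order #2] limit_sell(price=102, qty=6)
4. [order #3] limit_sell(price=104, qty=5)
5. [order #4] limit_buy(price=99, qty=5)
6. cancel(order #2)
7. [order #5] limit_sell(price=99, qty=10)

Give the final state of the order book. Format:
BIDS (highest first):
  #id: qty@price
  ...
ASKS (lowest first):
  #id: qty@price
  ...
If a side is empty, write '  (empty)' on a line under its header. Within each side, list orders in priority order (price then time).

After op 1 [order #1] limit_buy(price=95, qty=3): fills=none; bids=[#1:3@95] asks=[-]
After op 2 cancel(order #1): fills=none; bids=[-] asks=[-]
After op 3 [order #2] limit_sell(price=102, qty=6): fills=none; bids=[-] asks=[#2:6@102]
After op 4 [order #3] limit_sell(price=104, qty=5): fills=none; bids=[-] asks=[#2:6@102 #3:5@104]
After op 5 [order #4] limit_buy(price=99, qty=5): fills=none; bids=[#4:5@99] asks=[#2:6@102 #3:5@104]
After op 6 cancel(order #2): fills=none; bids=[#4:5@99] asks=[#3:5@104]
After op 7 [order #5] limit_sell(price=99, qty=10): fills=#4x#5:5@99; bids=[-] asks=[#5:5@99 #3:5@104]

Answer: BIDS (highest first):
  (empty)
ASKS (lowest first):
  #5: 5@99
  #3: 5@104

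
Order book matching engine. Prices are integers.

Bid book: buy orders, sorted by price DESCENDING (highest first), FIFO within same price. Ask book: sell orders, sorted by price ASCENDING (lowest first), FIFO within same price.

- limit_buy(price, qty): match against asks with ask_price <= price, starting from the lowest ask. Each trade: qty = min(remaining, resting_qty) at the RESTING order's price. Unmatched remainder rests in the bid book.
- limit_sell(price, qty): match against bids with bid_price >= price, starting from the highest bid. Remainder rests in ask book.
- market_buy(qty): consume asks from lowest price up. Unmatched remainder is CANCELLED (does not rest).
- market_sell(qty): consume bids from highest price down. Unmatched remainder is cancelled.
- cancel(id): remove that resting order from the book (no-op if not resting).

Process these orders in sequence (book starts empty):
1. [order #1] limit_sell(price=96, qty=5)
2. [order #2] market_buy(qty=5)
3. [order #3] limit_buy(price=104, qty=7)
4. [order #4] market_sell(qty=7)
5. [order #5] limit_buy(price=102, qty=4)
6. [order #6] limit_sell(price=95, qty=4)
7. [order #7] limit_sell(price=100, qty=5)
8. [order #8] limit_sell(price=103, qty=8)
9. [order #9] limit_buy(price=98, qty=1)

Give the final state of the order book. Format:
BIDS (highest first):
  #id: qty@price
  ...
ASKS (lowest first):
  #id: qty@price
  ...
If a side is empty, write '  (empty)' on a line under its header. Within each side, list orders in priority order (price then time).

After op 1 [order #1] limit_sell(price=96, qty=5): fills=none; bids=[-] asks=[#1:5@96]
After op 2 [order #2] market_buy(qty=5): fills=#2x#1:5@96; bids=[-] asks=[-]
After op 3 [order #3] limit_buy(price=104, qty=7): fills=none; bids=[#3:7@104] asks=[-]
After op 4 [order #4] market_sell(qty=7): fills=#3x#4:7@104; bids=[-] asks=[-]
After op 5 [order #5] limit_buy(price=102, qty=4): fills=none; bids=[#5:4@102] asks=[-]
After op 6 [order #6] limit_sell(price=95, qty=4): fills=#5x#6:4@102; bids=[-] asks=[-]
After op 7 [order #7] limit_sell(price=100, qty=5): fills=none; bids=[-] asks=[#7:5@100]
After op 8 [order #8] limit_sell(price=103, qty=8): fills=none; bids=[-] asks=[#7:5@100 #8:8@103]
After op 9 [order #9] limit_buy(price=98, qty=1): fills=none; bids=[#9:1@98] asks=[#7:5@100 #8:8@103]

Answer: BIDS (highest first):
  #9: 1@98
ASKS (lowest first):
  #7: 5@100
  #8: 8@103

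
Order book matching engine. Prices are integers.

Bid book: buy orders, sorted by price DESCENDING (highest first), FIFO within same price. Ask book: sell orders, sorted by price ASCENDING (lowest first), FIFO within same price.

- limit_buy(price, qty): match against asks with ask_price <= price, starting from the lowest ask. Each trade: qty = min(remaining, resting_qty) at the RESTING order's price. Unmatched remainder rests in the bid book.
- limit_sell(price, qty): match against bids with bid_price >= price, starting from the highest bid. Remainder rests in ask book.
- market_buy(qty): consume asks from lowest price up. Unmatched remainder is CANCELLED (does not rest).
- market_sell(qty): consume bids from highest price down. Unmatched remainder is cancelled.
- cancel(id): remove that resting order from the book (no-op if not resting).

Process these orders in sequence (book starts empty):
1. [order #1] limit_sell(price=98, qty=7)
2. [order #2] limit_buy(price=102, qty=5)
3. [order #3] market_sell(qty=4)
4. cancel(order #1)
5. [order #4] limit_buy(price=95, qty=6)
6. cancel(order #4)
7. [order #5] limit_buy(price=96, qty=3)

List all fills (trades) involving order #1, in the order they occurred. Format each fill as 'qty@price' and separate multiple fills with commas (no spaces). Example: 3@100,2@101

Answer: 5@98

Derivation:
After op 1 [order #1] limit_sell(price=98, qty=7): fills=none; bids=[-] asks=[#1:7@98]
After op 2 [order #2] limit_buy(price=102, qty=5): fills=#2x#1:5@98; bids=[-] asks=[#1:2@98]
After op 3 [order #3] market_sell(qty=4): fills=none; bids=[-] asks=[#1:2@98]
After op 4 cancel(order #1): fills=none; bids=[-] asks=[-]
After op 5 [order #4] limit_buy(price=95, qty=6): fills=none; bids=[#4:6@95] asks=[-]
After op 6 cancel(order #4): fills=none; bids=[-] asks=[-]
After op 7 [order #5] limit_buy(price=96, qty=3): fills=none; bids=[#5:3@96] asks=[-]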